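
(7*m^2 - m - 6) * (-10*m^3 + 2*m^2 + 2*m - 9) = -70*m^5 + 24*m^4 + 72*m^3 - 77*m^2 - 3*m + 54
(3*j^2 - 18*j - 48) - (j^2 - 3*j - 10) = 2*j^2 - 15*j - 38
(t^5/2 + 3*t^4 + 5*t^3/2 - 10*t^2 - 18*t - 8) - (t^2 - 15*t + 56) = t^5/2 + 3*t^4 + 5*t^3/2 - 11*t^2 - 3*t - 64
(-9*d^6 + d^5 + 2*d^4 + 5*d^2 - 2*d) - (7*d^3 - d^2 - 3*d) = -9*d^6 + d^5 + 2*d^4 - 7*d^3 + 6*d^2 + d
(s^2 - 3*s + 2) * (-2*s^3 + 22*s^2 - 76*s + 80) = -2*s^5 + 28*s^4 - 146*s^3 + 352*s^2 - 392*s + 160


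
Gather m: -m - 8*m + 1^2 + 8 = 9 - 9*m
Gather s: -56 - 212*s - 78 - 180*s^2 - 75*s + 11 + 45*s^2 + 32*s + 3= -135*s^2 - 255*s - 120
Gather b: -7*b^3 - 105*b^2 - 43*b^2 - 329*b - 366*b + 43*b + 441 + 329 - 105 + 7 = -7*b^3 - 148*b^2 - 652*b + 672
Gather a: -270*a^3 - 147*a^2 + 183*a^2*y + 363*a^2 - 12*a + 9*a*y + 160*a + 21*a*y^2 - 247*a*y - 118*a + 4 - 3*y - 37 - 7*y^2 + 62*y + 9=-270*a^3 + a^2*(183*y + 216) + a*(21*y^2 - 238*y + 30) - 7*y^2 + 59*y - 24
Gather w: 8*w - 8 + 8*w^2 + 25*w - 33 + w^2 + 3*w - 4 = 9*w^2 + 36*w - 45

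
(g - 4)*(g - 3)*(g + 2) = g^3 - 5*g^2 - 2*g + 24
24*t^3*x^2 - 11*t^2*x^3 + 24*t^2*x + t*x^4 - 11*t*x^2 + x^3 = x*(-8*t + x)*(-3*t + x)*(t*x + 1)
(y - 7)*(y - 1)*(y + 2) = y^3 - 6*y^2 - 9*y + 14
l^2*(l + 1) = l^3 + l^2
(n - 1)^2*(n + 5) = n^3 + 3*n^2 - 9*n + 5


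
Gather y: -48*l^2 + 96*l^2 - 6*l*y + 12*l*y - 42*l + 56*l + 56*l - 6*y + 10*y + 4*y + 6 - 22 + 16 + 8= 48*l^2 + 70*l + y*(6*l + 8) + 8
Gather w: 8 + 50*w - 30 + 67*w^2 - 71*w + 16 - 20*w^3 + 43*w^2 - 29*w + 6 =-20*w^3 + 110*w^2 - 50*w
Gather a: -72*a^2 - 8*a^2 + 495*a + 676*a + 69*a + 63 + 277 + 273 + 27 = -80*a^2 + 1240*a + 640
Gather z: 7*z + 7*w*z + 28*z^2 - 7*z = 7*w*z + 28*z^2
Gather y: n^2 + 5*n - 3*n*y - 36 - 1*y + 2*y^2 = n^2 + 5*n + 2*y^2 + y*(-3*n - 1) - 36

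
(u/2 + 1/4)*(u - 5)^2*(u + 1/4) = u^4/2 - 37*u^3/8 + 141*u^2/16 + 35*u/4 + 25/16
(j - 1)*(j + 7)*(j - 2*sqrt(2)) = j^3 - 2*sqrt(2)*j^2 + 6*j^2 - 12*sqrt(2)*j - 7*j + 14*sqrt(2)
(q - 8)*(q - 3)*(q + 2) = q^3 - 9*q^2 + 2*q + 48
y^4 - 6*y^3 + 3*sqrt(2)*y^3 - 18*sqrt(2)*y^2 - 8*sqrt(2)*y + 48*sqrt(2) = (y - 6)*(y - sqrt(2))*(y + 2*sqrt(2))^2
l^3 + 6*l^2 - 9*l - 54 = (l - 3)*(l + 3)*(l + 6)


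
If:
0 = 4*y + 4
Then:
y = -1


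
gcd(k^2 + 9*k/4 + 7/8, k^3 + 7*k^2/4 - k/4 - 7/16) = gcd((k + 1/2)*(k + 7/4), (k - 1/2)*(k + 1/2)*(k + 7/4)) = k^2 + 9*k/4 + 7/8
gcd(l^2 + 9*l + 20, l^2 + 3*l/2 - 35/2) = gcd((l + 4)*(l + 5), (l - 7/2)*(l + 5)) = l + 5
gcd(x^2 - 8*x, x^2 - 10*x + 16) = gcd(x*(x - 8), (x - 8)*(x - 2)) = x - 8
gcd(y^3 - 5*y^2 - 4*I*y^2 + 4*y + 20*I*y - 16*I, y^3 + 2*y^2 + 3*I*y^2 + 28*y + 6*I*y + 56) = y - 4*I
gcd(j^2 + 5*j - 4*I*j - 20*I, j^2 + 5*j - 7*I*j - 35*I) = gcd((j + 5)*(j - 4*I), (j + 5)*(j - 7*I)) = j + 5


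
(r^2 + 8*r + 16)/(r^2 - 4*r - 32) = (r + 4)/(r - 8)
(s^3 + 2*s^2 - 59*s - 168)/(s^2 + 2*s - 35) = (s^2 - 5*s - 24)/(s - 5)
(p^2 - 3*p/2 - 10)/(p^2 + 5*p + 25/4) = 2*(p - 4)/(2*p + 5)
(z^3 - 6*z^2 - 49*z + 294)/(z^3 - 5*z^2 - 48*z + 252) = (z - 7)/(z - 6)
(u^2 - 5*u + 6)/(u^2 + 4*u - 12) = (u - 3)/(u + 6)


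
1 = 1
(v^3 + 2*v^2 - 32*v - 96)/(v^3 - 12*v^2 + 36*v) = (v^2 + 8*v + 16)/(v*(v - 6))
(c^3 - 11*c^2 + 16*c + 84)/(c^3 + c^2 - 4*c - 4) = (c^2 - 13*c + 42)/(c^2 - c - 2)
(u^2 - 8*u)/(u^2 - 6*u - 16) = u/(u + 2)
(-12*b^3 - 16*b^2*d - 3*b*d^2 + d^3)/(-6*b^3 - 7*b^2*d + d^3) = (6*b - d)/(3*b - d)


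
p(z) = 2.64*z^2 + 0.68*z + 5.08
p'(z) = 5.28*z + 0.68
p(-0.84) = 6.37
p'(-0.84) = -3.76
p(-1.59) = 10.67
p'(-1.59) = -7.72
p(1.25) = 10.06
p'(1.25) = 7.28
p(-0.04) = 5.06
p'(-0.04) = 0.47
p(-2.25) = 16.92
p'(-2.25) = -11.20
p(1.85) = 15.37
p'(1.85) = 10.45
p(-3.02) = 27.10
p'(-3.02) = -15.27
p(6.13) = 108.45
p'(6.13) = 33.05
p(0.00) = 5.08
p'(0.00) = 0.68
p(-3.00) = 26.80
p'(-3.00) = -15.16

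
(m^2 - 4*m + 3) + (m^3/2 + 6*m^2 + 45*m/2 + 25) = m^3/2 + 7*m^2 + 37*m/2 + 28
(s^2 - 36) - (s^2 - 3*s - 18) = 3*s - 18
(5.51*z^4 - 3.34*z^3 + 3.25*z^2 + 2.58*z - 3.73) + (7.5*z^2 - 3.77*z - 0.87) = 5.51*z^4 - 3.34*z^3 + 10.75*z^2 - 1.19*z - 4.6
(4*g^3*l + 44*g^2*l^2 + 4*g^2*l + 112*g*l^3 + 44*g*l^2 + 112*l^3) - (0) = 4*g^3*l + 44*g^2*l^2 + 4*g^2*l + 112*g*l^3 + 44*g*l^2 + 112*l^3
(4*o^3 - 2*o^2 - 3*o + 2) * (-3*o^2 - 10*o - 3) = -12*o^5 - 34*o^4 + 17*o^3 + 30*o^2 - 11*o - 6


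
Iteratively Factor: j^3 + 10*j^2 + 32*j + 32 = (j + 4)*(j^2 + 6*j + 8) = (j + 4)^2*(j + 2)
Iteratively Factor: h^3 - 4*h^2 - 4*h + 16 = (h - 4)*(h^2 - 4) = (h - 4)*(h - 2)*(h + 2)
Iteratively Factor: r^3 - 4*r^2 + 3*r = (r - 1)*(r^2 - 3*r) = r*(r - 1)*(r - 3)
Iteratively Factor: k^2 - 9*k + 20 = (k - 5)*(k - 4)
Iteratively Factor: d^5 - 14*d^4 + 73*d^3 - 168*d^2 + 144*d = (d - 4)*(d^4 - 10*d^3 + 33*d^2 - 36*d) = (d - 4)^2*(d^3 - 6*d^2 + 9*d) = (d - 4)^2*(d - 3)*(d^2 - 3*d) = d*(d - 4)^2*(d - 3)*(d - 3)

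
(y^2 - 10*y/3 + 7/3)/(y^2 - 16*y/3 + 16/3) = (3*y^2 - 10*y + 7)/(3*y^2 - 16*y + 16)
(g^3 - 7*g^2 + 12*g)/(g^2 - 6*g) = (g^2 - 7*g + 12)/(g - 6)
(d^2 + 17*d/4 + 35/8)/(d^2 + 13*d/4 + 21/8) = (2*d + 5)/(2*d + 3)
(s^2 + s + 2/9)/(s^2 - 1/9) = (3*s + 2)/(3*s - 1)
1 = 1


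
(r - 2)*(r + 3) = r^2 + r - 6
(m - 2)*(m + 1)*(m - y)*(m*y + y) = m^4*y - m^3*y^2 - 3*m^2*y + 3*m*y^2 - 2*m*y + 2*y^2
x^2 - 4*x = x*(x - 4)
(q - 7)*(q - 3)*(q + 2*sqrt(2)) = q^3 - 10*q^2 + 2*sqrt(2)*q^2 - 20*sqrt(2)*q + 21*q + 42*sqrt(2)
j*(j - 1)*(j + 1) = j^3 - j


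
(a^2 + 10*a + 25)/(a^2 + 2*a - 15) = (a + 5)/(a - 3)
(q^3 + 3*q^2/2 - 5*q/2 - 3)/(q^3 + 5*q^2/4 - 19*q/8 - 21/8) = 4*(q + 2)/(4*q + 7)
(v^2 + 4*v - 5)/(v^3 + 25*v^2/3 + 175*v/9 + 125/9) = 9*(v - 1)/(9*v^2 + 30*v + 25)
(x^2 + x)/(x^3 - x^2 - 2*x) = 1/(x - 2)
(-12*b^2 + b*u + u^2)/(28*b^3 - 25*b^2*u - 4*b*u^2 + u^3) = (-3*b + u)/(7*b^2 - 8*b*u + u^2)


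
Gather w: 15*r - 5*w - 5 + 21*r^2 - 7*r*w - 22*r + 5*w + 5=21*r^2 - 7*r*w - 7*r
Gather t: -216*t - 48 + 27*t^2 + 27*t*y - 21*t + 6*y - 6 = 27*t^2 + t*(27*y - 237) + 6*y - 54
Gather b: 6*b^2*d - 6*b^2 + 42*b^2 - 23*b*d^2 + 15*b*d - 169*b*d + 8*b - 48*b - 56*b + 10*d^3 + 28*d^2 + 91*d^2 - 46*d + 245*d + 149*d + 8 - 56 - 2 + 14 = b^2*(6*d + 36) + b*(-23*d^2 - 154*d - 96) + 10*d^3 + 119*d^2 + 348*d - 36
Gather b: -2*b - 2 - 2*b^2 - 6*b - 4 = -2*b^2 - 8*b - 6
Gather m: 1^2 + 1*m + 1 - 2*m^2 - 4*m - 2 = -2*m^2 - 3*m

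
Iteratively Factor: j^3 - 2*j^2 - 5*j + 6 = (j - 3)*(j^2 + j - 2) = (j - 3)*(j + 2)*(j - 1)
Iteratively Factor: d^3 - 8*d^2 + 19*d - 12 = (d - 1)*(d^2 - 7*d + 12) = (d - 3)*(d - 1)*(d - 4)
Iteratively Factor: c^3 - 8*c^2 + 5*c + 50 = (c - 5)*(c^2 - 3*c - 10) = (c - 5)^2*(c + 2)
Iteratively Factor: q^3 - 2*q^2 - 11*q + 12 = (q - 4)*(q^2 + 2*q - 3) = (q - 4)*(q + 3)*(q - 1)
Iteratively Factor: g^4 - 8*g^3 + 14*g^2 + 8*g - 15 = (g + 1)*(g^3 - 9*g^2 + 23*g - 15) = (g - 3)*(g + 1)*(g^2 - 6*g + 5) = (g - 3)*(g - 1)*(g + 1)*(g - 5)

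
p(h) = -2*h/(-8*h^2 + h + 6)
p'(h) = -2*h*(16*h - 1)/(-8*h^2 + h + 6)^2 - 2/(-8*h^2 + h + 6) = 2*(8*h^2 - h*(16*h - 1) - h - 6)/(-8*h^2 + h + 6)^2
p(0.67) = -0.44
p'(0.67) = -2.02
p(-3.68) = -0.07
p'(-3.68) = -0.02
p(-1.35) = -0.27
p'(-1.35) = -0.42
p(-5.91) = -0.04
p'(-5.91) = -0.01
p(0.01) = -0.00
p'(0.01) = -0.33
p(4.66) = 0.06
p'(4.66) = -0.01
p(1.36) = 0.37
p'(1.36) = -0.75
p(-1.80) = -0.17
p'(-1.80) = -0.14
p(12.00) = 0.02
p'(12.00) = 0.00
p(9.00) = 0.03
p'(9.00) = 0.00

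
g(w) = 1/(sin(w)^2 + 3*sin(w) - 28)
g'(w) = (-2*sin(w)*cos(w) - 3*cos(w))/(sin(w)^2 + 3*sin(w) - 28)^2 = -(2*sin(w) + 3)*cos(w)/(sin(w)^2 + 3*sin(w) - 28)^2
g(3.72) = -0.03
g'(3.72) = 0.00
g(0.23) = -0.04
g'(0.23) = -0.00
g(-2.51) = -0.03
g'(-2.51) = 0.00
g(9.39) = -0.04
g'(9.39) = 0.00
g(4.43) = -0.03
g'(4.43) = 0.00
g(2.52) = -0.04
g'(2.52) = 0.01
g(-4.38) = -0.04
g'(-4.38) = 0.00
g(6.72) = -0.04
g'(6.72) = -0.00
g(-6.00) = -0.04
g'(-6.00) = 0.00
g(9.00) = -0.04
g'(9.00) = 0.00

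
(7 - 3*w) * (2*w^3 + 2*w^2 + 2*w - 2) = -6*w^4 + 8*w^3 + 8*w^2 + 20*w - 14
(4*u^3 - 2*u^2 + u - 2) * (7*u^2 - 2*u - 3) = 28*u^5 - 22*u^4 - u^3 - 10*u^2 + u + 6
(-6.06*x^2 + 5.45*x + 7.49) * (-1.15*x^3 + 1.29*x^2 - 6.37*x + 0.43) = 6.969*x^5 - 14.0849*x^4 + 37.0192*x^3 - 27.6602*x^2 - 45.3678*x + 3.2207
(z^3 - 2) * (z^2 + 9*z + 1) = z^5 + 9*z^4 + z^3 - 2*z^2 - 18*z - 2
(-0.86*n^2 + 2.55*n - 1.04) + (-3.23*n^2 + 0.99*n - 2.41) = -4.09*n^2 + 3.54*n - 3.45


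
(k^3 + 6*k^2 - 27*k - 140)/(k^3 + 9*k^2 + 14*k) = (k^2 - k - 20)/(k*(k + 2))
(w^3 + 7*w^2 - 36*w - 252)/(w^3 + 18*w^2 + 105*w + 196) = (w^2 - 36)/(w^2 + 11*w + 28)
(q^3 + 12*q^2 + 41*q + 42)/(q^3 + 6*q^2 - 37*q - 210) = (q^2 + 5*q + 6)/(q^2 - q - 30)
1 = 1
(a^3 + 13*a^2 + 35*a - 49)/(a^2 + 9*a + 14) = (a^2 + 6*a - 7)/(a + 2)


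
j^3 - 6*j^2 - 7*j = j*(j - 7)*(j + 1)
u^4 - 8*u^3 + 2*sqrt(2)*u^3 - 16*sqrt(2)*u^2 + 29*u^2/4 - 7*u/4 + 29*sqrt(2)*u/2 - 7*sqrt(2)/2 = (u - 7)*(u - 1/2)^2*(u + 2*sqrt(2))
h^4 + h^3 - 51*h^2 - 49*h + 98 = (h - 7)*(h - 1)*(h + 2)*(h + 7)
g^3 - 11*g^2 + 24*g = g*(g - 8)*(g - 3)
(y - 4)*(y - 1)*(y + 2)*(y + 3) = y^4 - 15*y^2 - 10*y + 24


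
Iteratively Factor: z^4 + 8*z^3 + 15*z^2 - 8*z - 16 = (z - 1)*(z^3 + 9*z^2 + 24*z + 16) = (z - 1)*(z + 4)*(z^2 + 5*z + 4) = (z - 1)*(z + 1)*(z + 4)*(z + 4)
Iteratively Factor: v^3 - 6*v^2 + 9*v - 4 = (v - 4)*(v^2 - 2*v + 1) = (v - 4)*(v - 1)*(v - 1)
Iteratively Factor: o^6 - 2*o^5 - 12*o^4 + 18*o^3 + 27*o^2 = (o)*(o^5 - 2*o^4 - 12*o^3 + 18*o^2 + 27*o) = o*(o + 1)*(o^4 - 3*o^3 - 9*o^2 + 27*o) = o*(o - 3)*(o + 1)*(o^3 - 9*o) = o*(o - 3)^2*(o + 1)*(o^2 + 3*o) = o*(o - 3)^2*(o + 1)*(o + 3)*(o)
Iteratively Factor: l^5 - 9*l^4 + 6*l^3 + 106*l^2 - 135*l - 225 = (l + 3)*(l^4 - 12*l^3 + 42*l^2 - 20*l - 75) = (l + 1)*(l + 3)*(l^3 - 13*l^2 + 55*l - 75) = (l - 5)*(l + 1)*(l + 3)*(l^2 - 8*l + 15) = (l - 5)^2*(l + 1)*(l + 3)*(l - 3)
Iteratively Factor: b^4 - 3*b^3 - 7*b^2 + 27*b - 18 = (b - 1)*(b^3 - 2*b^2 - 9*b + 18) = (b - 1)*(b + 3)*(b^2 - 5*b + 6) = (b - 3)*(b - 1)*(b + 3)*(b - 2)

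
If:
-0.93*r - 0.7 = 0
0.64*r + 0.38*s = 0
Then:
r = -0.75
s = 1.27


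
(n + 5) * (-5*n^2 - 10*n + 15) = -5*n^3 - 35*n^2 - 35*n + 75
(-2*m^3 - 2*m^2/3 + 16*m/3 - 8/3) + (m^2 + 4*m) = -2*m^3 + m^2/3 + 28*m/3 - 8/3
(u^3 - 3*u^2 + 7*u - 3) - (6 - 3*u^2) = u^3 + 7*u - 9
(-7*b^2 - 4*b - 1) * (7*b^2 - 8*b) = -49*b^4 + 28*b^3 + 25*b^2 + 8*b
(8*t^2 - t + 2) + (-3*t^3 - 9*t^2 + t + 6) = -3*t^3 - t^2 + 8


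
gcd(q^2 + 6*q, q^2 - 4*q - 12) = 1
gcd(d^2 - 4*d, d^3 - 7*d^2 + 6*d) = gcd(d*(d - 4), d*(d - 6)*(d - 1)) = d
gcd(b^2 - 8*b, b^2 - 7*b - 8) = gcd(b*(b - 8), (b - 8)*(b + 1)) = b - 8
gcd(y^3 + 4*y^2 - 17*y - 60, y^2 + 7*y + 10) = y + 5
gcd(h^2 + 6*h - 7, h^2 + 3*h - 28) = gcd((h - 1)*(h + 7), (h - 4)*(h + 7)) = h + 7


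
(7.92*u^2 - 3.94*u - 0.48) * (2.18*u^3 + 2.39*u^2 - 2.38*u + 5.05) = 17.2656*u^5 + 10.3396*u^4 - 29.3126*u^3 + 48.226*u^2 - 18.7546*u - 2.424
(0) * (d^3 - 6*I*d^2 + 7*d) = 0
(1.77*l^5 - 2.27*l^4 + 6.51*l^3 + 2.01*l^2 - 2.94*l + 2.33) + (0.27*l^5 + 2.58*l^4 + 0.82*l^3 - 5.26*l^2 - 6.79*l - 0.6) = 2.04*l^5 + 0.31*l^4 + 7.33*l^3 - 3.25*l^2 - 9.73*l + 1.73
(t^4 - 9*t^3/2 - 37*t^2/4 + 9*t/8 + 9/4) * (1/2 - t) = -t^5 + 5*t^4 + 7*t^3 - 23*t^2/4 - 27*t/16 + 9/8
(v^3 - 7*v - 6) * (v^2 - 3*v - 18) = v^5 - 3*v^4 - 25*v^3 + 15*v^2 + 144*v + 108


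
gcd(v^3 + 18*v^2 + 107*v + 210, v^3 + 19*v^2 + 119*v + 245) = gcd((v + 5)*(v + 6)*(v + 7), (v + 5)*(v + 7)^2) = v^2 + 12*v + 35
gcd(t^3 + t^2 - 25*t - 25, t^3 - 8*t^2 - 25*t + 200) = t^2 - 25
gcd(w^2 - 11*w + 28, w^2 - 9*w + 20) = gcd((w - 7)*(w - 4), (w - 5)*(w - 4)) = w - 4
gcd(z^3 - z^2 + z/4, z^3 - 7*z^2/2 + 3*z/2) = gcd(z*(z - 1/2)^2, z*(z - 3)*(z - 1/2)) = z^2 - z/2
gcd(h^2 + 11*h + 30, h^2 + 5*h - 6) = h + 6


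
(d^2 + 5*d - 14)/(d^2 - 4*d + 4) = (d + 7)/(d - 2)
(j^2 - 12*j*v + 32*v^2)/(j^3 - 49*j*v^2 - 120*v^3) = (j - 4*v)/(j^2 + 8*j*v + 15*v^2)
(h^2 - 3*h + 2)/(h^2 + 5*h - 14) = (h - 1)/(h + 7)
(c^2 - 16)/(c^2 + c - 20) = (c + 4)/(c + 5)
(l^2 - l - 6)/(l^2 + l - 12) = (l + 2)/(l + 4)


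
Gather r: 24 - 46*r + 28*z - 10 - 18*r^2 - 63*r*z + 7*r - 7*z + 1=-18*r^2 + r*(-63*z - 39) + 21*z + 15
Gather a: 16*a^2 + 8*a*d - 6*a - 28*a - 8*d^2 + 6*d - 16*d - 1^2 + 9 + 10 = 16*a^2 + a*(8*d - 34) - 8*d^2 - 10*d + 18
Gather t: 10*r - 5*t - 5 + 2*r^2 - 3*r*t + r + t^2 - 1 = 2*r^2 + 11*r + t^2 + t*(-3*r - 5) - 6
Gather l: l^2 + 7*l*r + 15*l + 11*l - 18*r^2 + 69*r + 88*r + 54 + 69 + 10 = l^2 + l*(7*r + 26) - 18*r^2 + 157*r + 133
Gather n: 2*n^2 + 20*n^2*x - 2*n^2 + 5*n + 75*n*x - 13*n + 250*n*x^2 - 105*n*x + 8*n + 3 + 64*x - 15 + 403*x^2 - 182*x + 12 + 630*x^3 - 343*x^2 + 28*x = 20*n^2*x + n*(250*x^2 - 30*x) + 630*x^3 + 60*x^2 - 90*x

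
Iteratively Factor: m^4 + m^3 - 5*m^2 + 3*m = (m + 3)*(m^3 - 2*m^2 + m) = m*(m + 3)*(m^2 - 2*m + 1) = m*(m - 1)*(m + 3)*(m - 1)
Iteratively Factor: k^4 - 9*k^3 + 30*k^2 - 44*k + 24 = (k - 2)*(k^3 - 7*k^2 + 16*k - 12) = (k - 2)^2*(k^2 - 5*k + 6) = (k - 3)*(k - 2)^2*(k - 2)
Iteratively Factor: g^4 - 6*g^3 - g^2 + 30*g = (g - 3)*(g^3 - 3*g^2 - 10*g) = (g - 3)*(g + 2)*(g^2 - 5*g) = g*(g - 3)*(g + 2)*(g - 5)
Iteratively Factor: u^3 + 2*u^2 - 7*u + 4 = (u + 4)*(u^2 - 2*u + 1) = (u - 1)*(u + 4)*(u - 1)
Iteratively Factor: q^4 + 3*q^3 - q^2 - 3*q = (q)*(q^3 + 3*q^2 - q - 3) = q*(q + 3)*(q^2 - 1) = q*(q + 1)*(q + 3)*(q - 1)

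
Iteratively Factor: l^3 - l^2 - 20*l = (l)*(l^2 - l - 20) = l*(l - 5)*(l + 4)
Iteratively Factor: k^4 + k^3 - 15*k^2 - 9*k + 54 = (k + 3)*(k^3 - 2*k^2 - 9*k + 18) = (k + 3)^2*(k^2 - 5*k + 6) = (k - 2)*(k + 3)^2*(k - 3)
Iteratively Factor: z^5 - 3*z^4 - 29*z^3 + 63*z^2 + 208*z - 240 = (z - 1)*(z^4 - 2*z^3 - 31*z^2 + 32*z + 240) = (z - 1)*(z + 3)*(z^3 - 5*z^2 - 16*z + 80) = (z - 5)*(z - 1)*(z + 3)*(z^2 - 16) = (z - 5)*(z - 4)*(z - 1)*(z + 3)*(z + 4)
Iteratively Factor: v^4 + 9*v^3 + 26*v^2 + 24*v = (v + 2)*(v^3 + 7*v^2 + 12*v) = v*(v + 2)*(v^2 + 7*v + 12) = v*(v + 2)*(v + 4)*(v + 3)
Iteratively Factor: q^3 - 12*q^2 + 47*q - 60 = (q - 5)*(q^2 - 7*q + 12) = (q - 5)*(q - 3)*(q - 4)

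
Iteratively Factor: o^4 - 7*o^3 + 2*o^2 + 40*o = (o)*(o^3 - 7*o^2 + 2*o + 40) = o*(o - 5)*(o^2 - 2*o - 8) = o*(o - 5)*(o - 4)*(o + 2)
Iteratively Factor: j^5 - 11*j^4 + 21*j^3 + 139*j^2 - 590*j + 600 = (j - 2)*(j^4 - 9*j^3 + 3*j^2 + 145*j - 300) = (j - 5)*(j - 2)*(j^3 - 4*j^2 - 17*j + 60) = (j - 5)^2*(j - 2)*(j^2 + j - 12) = (j - 5)^2*(j - 3)*(j - 2)*(j + 4)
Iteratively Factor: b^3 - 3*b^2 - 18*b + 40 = (b - 2)*(b^2 - b - 20) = (b - 2)*(b + 4)*(b - 5)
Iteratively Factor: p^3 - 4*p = (p + 2)*(p^2 - 2*p) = (p - 2)*(p + 2)*(p)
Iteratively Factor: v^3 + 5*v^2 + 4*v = (v + 1)*(v^2 + 4*v) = (v + 1)*(v + 4)*(v)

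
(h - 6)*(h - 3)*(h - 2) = h^3 - 11*h^2 + 36*h - 36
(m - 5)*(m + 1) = m^2 - 4*m - 5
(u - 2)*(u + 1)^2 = u^3 - 3*u - 2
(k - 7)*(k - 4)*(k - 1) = k^3 - 12*k^2 + 39*k - 28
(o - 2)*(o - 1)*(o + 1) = o^3 - 2*o^2 - o + 2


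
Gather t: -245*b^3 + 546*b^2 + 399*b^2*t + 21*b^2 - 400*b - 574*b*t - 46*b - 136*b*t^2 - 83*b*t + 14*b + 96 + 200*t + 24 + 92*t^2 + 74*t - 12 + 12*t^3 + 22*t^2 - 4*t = -245*b^3 + 567*b^2 - 432*b + 12*t^3 + t^2*(114 - 136*b) + t*(399*b^2 - 657*b + 270) + 108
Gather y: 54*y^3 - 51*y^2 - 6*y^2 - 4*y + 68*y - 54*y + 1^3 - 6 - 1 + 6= 54*y^3 - 57*y^2 + 10*y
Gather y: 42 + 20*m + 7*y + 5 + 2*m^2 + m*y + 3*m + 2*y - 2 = 2*m^2 + 23*m + y*(m + 9) + 45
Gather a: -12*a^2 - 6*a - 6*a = -12*a^2 - 12*a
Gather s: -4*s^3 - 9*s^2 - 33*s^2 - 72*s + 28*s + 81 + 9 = -4*s^3 - 42*s^2 - 44*s + 90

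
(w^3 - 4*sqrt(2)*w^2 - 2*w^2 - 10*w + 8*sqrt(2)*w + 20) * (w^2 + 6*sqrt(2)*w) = w^5 - 2*w^4 + 2*sqrt(2)*w^4 - 58*w^3 - 4*sqrt(2)*w^3 - 60*sqrt(2)*w^2 + 116*w^2 + 120*sqrt(2)*w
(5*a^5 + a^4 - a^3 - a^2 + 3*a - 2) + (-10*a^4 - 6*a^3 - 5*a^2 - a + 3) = 5*a^5 - 9*a^4 - 7*a^3 - 6*a^2 + 2*a + 1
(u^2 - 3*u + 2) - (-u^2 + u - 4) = 2*u^2 - 4*u + 6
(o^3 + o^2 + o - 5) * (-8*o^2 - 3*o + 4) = -8*o^5 - 11*o^4 - 7*o^3 + 41*o^2 + 19*o - 20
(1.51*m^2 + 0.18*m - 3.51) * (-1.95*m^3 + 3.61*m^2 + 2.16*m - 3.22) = -2.9445*m^5 + 5.1001*m^4 + 10.7559*m^3 - 17.1445*m^2 - 8.1612*m + 11.3022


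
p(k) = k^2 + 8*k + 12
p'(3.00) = 14.00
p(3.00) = 45.00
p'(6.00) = 20.00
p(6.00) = 96.00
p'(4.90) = 17.80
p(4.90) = 75.21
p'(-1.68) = 4.64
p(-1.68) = 1.38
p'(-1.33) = 5.34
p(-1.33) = 3.13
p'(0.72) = 9.44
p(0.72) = 18.28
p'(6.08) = 20.16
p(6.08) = 97.61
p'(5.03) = 18.06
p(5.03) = 77.54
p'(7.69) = 23.38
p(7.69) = 132.66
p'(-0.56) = 6.88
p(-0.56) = 7.83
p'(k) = 2*k + 8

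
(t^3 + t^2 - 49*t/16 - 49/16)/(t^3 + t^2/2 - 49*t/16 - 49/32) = 2*(t + 1)/(2*t + 1)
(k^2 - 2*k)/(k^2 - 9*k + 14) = k/(k - 7)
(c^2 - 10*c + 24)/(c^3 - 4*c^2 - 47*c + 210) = (c - 4)/(c^2 + 2*c - 35)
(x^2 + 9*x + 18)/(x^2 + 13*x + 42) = (x + 3)/(x + 7)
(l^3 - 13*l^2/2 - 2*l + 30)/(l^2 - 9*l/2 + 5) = (l^2 - 4*l - 12)/(l - 2)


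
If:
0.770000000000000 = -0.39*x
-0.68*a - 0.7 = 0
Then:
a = -1.03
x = -1.97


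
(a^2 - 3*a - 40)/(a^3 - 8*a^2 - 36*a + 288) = (a + 5)/(a^2 - 36)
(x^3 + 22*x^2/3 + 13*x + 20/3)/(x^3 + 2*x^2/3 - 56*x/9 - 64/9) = 3*(x^2 + 6*x + 5)/(3*x^2 - 2*x - 16)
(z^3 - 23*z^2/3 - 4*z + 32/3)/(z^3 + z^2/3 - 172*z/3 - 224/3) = (z - 1)/(z + 7)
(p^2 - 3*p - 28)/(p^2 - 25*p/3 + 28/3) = 3*(p + 4)/(3*p - 4)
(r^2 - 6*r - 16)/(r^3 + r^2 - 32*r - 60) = (r - 8)/(r^2 - r - 30)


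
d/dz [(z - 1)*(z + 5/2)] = 2*z + 3/2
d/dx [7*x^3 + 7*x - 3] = 21*x^2 + 7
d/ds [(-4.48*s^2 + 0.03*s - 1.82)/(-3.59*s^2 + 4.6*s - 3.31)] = (-20.5003*s^2 + 16.59*s + 8.2727)/(12.8881*s^4 - 33.028*s^3 + 44.9258*s^2 - 30.452*s + 10.9561)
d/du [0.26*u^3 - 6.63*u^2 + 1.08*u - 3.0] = 0.78*u^2 - 13.26*u + 1.08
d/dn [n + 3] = 1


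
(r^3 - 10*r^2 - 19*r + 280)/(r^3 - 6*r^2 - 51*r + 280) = (r^2 - 2*r - 35)/(r^2 + 2*r - 35)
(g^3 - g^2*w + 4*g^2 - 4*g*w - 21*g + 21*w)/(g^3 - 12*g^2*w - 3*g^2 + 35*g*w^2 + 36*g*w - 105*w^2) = (g^2 - g*w + 7*g - 7*w)/(g^2 - 12*g*w + 35*w^2)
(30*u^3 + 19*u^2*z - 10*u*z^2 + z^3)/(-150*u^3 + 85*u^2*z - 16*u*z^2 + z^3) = (u + z)/(-5*u + z)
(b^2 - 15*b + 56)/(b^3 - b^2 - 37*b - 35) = (b - 8)/(b^2 + 6*b + 5)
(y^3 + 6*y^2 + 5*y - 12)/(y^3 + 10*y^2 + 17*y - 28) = (y + 3)/(y + 7)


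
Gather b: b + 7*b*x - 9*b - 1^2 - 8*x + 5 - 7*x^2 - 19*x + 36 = b*(7*x - 8) - 7*x^2 - 27*x + 40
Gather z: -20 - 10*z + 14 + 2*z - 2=-8*z - 8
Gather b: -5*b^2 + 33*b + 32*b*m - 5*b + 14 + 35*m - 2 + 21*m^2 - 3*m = -5*b^2 + b*(32*m + 28) + 21*m^2 + 32*m + 12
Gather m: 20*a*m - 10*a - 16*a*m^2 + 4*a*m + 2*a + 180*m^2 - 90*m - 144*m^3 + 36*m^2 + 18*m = -8*a - 144*m^3 + m^2*(216 - 16*a) + m*(24*a - 72)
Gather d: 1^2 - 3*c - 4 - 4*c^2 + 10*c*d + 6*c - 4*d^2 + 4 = -4*c^2 + 10*c*d + 3*c - 4*d^2 + 1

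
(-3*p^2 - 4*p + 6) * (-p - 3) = 3*p^3 + 13*p^2 + 6*p - 18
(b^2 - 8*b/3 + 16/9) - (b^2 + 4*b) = 16/9 - 20*b/3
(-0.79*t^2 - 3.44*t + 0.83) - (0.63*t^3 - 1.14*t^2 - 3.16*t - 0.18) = -0.63*t^3 + 0.35*t^2 - 0.28*t + 1.01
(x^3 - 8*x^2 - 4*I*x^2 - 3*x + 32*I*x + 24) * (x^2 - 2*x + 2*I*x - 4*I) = x^5 - 10*x^4 - 2*I*x^4 + 21*x^3 + 20*I*x^3 - 50*x^2 - 38*I*x^2 + 80*x + 60*I*x - 96*I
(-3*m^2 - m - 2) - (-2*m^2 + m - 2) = -m^2 - 2*m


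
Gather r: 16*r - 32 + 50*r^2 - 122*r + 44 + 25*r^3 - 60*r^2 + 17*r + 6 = 25*r^3 - 10*r^2 - 89*r + 18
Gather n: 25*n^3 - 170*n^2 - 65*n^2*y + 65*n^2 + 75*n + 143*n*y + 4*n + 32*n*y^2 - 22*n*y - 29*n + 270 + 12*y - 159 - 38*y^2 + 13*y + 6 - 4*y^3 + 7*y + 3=25*n^3 + n^2*(-65*y - 105) + n*(32*y^2 + 121*y + 50) - 4*y^3 - 38*y^2 + 32*y + 120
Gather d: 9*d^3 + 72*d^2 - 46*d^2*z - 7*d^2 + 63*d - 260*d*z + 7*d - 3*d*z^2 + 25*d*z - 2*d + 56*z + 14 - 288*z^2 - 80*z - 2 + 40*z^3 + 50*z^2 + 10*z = 9*d^3 + d^2*(65 - 46*z) + d*(-3*z^2 - 235*z + 68) + 40*z^3 - 238*z^2 - 14*z + 12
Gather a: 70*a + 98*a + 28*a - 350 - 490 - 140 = 196*a - 980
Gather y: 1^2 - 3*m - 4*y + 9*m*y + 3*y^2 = -3*m + 3*y^2 + y*(9*m - 4) + 1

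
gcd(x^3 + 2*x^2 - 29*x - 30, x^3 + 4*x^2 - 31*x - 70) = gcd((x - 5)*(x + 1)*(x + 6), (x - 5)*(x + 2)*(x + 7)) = x - 5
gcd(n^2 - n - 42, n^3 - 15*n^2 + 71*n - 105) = n - 7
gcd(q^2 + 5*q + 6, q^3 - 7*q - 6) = q + 2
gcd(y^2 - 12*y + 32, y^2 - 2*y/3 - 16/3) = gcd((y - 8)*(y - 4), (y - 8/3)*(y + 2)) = 1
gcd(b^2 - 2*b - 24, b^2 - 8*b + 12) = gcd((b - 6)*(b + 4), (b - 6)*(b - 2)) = b - 6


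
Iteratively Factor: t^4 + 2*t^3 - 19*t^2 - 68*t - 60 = (t - 5)*(t^3 + 7*t^2 + 16*t + 12) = (t - 5)*(t + 2)*(t^2 + 5*t + 6) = (t - 5)*(t + 2)*(t + 3)*(t + 2)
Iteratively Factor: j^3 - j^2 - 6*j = (j)*(j^2 - j - 6) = j*(j + 2)*(j - 3)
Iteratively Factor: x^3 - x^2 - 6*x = (x + 2)*(x^2 - 3*x) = x*(x + 2)*(x - 3)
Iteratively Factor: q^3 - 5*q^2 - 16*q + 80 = (q - 4)*(q^2 - q - 20) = (q - 5)*(q - 4)*(q + 4)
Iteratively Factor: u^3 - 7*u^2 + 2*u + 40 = (u - 5)*(u^2 - 2*u - 8) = (u - 5)*(u + 2)*(u - 4)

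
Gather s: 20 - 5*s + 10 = 30 - 5*s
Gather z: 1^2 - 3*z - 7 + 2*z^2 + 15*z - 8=2*z^2 + 12*z - 14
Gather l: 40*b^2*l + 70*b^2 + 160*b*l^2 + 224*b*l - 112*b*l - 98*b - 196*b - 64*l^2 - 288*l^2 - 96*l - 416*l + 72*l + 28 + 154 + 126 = 70*b^2 - 294*b + l^2*(160*b - 352) + l*(40*b^2 + 112*b - 440) + 308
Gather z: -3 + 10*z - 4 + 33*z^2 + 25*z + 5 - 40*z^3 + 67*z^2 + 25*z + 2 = -40*z^3 + 100*z^2 + 60*z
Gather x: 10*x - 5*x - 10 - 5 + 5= 5*x - 10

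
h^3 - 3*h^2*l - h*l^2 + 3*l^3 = (h - 3*l)*(h - l)*(h + l)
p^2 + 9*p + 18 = (p + 3)*(p + 6)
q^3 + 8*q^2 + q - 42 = (q - 2)*(q + 3)*(q + 7)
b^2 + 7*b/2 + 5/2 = (b + 1)*(b + 5/2)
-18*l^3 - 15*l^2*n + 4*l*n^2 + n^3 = (-3*l + n)*(l + n)*(6*l + n)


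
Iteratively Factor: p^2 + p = (p)*(p + 1)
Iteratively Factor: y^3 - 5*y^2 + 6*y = (y - 2)*(y^2 - 3*y) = y*(y - 2)*(y - 3)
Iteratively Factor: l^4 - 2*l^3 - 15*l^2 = (l + 3)*(l^3 - 5*l^2) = l*(l + 3)*(l^2 - 5*l) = l*(l - 5)*(l + 3)*(l)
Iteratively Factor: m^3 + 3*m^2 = (m)*(m^2 + 3*m) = m^2*(m + 3)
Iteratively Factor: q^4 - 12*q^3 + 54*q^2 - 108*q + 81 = (q - 3)*(q^3 - 9*q^2 + 27*q - 27) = (q - 3)^2*(q^2 - 6*q + 9) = (q - 3)^3*(q - 3)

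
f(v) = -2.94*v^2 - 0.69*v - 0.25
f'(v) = -5.88*v - 0.69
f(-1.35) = -4.68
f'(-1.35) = 7.25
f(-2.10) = -11.77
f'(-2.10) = 11.66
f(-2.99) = -24.47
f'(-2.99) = 16.89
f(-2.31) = -14.34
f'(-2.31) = 12.89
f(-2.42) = -15.80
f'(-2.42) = 13.54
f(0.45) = -1.16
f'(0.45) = -3.34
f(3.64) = -41.72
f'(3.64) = -22.09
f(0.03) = -0.27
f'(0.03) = -0.87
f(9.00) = -244.60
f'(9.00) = -53.61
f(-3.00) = -24.64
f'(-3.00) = 16.95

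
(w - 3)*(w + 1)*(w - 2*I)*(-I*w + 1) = -I*w^4 - w^3 + 2*I*w^3 + 2*w^2 + I*w^2 + 3*w + 4*I*w + 6*I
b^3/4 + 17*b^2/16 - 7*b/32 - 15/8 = (b/4 + 1)*(b - 5/4)*(b + 3/2)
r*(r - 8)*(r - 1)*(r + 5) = r^4 - 4*r^3 - 37*r^2 + 40*r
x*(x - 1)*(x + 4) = x^3 + 3*x^2 - 4*x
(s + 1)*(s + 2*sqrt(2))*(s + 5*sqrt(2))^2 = s^4 + s^3 + 12*sqrt(2)*s^3 + 12*sqrt(2)*s^2 + 90*s^2 + 90*s + 100*sqrt(2)*s + 100*sqrt(2)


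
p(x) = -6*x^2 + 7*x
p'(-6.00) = 79.00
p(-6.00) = -258.00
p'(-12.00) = 151.00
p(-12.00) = -948.00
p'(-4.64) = 62.68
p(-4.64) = -161.66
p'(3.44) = -34.28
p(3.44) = -46.92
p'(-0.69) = 15.28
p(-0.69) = -7.69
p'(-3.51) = 49.12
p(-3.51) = -98.49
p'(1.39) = -9.68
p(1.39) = -1.86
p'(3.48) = -34.76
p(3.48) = -48.30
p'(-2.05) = 31.60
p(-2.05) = -39.56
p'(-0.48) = 12.76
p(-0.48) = -4.74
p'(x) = 7 - 12*x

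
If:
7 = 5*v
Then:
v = 7/5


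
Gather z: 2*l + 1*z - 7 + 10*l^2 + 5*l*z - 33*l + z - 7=10*l^2 - 31*l + z*(5*l + 2) - 14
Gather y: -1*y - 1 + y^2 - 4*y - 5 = y^2 - 5*y - 6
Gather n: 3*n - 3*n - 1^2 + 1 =0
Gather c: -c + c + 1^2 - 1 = 0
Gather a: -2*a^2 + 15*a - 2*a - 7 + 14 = -2*a^2 + 13*a + 7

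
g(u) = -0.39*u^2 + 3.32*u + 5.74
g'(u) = 3.32 - 0.78*u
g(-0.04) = 5.61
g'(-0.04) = 3.35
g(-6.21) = -29.92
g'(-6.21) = 8.16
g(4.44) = 12.79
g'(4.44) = -0.14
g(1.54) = 9.93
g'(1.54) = 2.12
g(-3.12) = -8.41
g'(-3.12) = 5.75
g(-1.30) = 0.76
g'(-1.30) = 4.33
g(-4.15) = -14.75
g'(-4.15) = 6.56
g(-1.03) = 1.91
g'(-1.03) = 4.12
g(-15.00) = -131.81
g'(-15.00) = 15.02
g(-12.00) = -90.26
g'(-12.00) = 12.68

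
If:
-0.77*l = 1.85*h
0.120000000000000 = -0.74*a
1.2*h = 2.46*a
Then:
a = -0.16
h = -0.33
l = 0.80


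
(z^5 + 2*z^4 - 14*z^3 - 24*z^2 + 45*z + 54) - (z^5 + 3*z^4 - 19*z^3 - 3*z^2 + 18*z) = -z^4 + 5*z^3 - 21*z^2 + 27*z + 54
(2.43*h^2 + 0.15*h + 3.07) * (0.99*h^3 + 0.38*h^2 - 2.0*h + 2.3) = 2.4057*h^5 + 1.0719*h^4 - 1.7637*h^3 + 6.4556*h^2 - 5.795*h + 7.061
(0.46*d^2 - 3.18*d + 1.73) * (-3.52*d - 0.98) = -1.6192*d^3 + 10.7428*d^2 - 2.9732*d - 1.6954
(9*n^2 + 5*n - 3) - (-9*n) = 9*n^2 + 14*n - 3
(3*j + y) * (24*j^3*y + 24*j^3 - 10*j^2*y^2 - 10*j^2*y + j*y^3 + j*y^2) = 72*j^4*y + 72*j^4 - 6*j^3*y^2 - 6*j^3*y - 7*j^2*y^3 - 7*j^2*y^2 + j*y^4 + j*y^3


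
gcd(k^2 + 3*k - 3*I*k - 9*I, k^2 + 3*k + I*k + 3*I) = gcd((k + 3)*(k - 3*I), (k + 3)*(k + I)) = k + 3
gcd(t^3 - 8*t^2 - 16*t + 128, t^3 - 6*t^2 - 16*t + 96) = t^2 - 16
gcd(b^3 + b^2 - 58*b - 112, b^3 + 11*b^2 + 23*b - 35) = b + 7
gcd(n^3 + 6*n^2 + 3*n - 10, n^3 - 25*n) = n + 5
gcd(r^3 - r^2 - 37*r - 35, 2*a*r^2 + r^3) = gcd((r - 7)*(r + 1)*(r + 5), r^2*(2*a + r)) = 1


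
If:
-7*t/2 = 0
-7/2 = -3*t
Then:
No Solution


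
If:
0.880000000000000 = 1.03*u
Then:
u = 0.85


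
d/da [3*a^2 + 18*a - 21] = 6*a + 18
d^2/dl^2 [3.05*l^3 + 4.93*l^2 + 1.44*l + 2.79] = 18.3*l + 9.86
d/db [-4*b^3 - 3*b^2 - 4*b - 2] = -12*b^2 - 6*b - 4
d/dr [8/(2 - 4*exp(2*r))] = 16*exp(2*r)/(2*exp(2*r) - 1)^2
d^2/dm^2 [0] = 0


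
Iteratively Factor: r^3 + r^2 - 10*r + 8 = (r - 1)*(r^2 + 2*r - 8) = (r - 2)*(r - 1)*(r + 4)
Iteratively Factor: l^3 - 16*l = (l + 4)*(l^2 - 4*l) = (l - 4)*(l + 4)*(l)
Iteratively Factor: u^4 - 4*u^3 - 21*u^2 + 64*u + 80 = (u + 4)*(u^3 - 8*u^2 + 11*u + 20) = (u + 1)*(u + 4)*(u^2 - 9*u + 20) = (u - 5)*(u + 1)*(u + 4)*(u - 4)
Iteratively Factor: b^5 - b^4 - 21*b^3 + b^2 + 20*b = (b - 1)*(b^4 - 21*b^2 - 20*b) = (b - 1)*(b + 1)*(b^3 - b^2 - 20*b) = (b - 5)*(b - 1)*(b + 1)*(b^2 + 4*b) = (b - 5)*(b - 1)*(b + 1)*(b + 4)*(b)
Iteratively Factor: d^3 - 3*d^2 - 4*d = (d)*(d^2 - 3*d - 4) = d*(d + 1)*(d - 4)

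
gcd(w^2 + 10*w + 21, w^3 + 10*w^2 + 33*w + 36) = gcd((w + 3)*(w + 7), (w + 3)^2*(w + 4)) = w + 3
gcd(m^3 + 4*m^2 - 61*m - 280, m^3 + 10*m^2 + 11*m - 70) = m^2 + 12*m + 35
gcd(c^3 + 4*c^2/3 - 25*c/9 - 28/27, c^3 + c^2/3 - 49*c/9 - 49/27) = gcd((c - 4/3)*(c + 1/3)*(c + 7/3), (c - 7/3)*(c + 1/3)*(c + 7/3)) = c^2 + 8*c/3 + 7/9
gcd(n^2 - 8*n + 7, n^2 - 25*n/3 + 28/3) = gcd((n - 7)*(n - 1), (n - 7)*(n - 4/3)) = n - 7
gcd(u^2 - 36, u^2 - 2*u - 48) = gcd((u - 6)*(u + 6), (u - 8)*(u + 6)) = u + 6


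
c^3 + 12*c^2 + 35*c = c*(c + 5)*(c + 7)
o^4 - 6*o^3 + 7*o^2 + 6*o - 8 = (o - 4)*(o - 2)*(o - 1)*(o + 1)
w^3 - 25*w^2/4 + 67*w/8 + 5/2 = (w - 4)*(w - 5/2)*(w + 1/4)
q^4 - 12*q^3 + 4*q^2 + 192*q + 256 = (q - 8)^2*(q + 2)^2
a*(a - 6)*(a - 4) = a^3 - 10*a^2 + 24*a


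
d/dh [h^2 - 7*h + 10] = 2*h - 7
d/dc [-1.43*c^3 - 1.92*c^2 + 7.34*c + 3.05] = -4.29*c^2 - 3.84*c + 7.34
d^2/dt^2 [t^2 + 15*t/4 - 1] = 2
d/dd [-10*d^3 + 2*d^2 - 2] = 2*d*(2 - 15*d)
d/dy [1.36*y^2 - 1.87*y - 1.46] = 2.72*y - 1.87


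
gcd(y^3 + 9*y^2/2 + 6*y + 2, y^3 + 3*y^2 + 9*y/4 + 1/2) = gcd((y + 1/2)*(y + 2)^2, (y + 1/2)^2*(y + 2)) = y^2 + 5*y/2 + 1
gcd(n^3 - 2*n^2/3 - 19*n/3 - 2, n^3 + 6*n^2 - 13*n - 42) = n^2 - n - 6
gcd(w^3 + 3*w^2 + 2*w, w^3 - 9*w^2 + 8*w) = w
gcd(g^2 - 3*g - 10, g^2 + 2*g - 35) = g - 5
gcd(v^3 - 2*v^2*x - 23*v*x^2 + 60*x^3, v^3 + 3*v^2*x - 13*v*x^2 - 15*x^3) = -v^2 - 2*v*x + 15*x^2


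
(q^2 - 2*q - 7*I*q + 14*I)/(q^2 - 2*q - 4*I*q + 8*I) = (q - 7*I)/(q - 4*I)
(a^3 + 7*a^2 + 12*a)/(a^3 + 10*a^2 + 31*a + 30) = a*(a + 4)/(a^2 + 7*a + 10)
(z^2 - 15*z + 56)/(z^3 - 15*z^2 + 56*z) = 1/z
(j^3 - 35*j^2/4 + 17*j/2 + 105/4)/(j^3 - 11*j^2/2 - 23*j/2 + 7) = (4*j^2 - 7*j - 15)/(2*(2*j^2 + 3*j - 2))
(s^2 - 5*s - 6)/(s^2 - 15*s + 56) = (s^2 - 5*s - 6)/(s^2 - 15*s + 56)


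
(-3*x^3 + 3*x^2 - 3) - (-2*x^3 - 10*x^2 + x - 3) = -x^3 + 13*x^2 - x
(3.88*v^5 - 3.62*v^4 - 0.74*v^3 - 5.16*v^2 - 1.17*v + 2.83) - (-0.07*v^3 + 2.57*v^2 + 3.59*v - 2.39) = 3.88*v^5 - 3.62*v^4 - 0.67*v^3 - 7.73*v^2 - 4.76*v + 5.22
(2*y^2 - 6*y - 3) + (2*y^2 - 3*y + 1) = 4*y^2 - 9*y - 2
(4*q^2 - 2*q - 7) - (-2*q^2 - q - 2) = 6*q^2 - q - 5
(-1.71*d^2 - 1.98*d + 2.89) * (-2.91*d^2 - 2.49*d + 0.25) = 4.9761*d^4 + 10.0197*d^3 - 3.9072*d^2 - 7.6911*d + 0.7225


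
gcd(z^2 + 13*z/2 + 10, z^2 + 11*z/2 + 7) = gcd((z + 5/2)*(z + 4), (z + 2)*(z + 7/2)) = 1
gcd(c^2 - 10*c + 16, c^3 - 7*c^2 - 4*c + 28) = c - 2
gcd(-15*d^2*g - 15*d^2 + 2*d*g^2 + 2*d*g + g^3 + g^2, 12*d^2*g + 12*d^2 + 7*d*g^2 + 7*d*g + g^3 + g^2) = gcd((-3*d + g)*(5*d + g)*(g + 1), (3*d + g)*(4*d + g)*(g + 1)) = g + 1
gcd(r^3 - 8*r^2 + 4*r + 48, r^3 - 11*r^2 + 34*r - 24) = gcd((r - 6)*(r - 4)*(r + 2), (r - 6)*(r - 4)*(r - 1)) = r^2 - 10*r + 24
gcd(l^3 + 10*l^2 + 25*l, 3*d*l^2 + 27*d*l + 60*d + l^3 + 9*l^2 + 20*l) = l + 5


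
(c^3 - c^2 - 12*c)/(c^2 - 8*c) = (c^2 - c - 12)/(c - 8)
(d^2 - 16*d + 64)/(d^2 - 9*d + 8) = (d - 8)/(d - 1)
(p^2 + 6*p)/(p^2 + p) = (p + 6)/(p + 1)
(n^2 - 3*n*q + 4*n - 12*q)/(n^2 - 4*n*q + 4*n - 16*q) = (-n + 3*q)/(-n + 4*q)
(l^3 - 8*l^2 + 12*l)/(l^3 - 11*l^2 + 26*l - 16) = l*(l - 6)/(l^2 - 9*l + 8)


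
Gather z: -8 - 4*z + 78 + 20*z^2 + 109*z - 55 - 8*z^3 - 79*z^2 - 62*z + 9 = -8*z^3 - 59*z^2 + 43*z + 24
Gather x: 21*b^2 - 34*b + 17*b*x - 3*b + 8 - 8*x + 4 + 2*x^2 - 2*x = 21*b^2 - 37*b + 2*x^2 + x*(17*b - 10) + 12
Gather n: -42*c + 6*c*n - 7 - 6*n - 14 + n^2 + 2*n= -42*c + n^2 + n*(6*c - 4) - 21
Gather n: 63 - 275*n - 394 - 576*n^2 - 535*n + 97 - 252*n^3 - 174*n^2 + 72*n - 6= -252*n^3 - 750*n^2 - 738*n - 240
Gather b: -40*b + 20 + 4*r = -40*b + 4*r + 20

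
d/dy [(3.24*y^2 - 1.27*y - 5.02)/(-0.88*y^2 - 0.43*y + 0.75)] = (-2.5108*y^2 - 3.9752*y - 3.1111)/(0.7744*y^4 + 0.7568*y^3 - 1.1351*y^2 - 0.645*y + 0.5625)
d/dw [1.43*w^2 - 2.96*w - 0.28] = 2.86*w - 2.96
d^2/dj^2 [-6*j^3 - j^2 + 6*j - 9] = -36*j - 2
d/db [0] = 0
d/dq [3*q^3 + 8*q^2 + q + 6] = 9*q^2 + 16*q + 1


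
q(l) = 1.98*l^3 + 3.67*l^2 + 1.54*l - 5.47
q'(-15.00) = 1227.94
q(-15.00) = -5885.32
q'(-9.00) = 416.62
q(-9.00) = -1165.48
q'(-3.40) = 45.25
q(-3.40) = -46.10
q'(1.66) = 30.09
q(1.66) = 16.26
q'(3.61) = 105.45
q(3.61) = 141.07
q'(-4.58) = 92.52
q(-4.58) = -125.76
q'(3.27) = 89.06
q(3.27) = 108.04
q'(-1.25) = 1.65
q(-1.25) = -5.53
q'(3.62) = 105.95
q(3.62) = 142.13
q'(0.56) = 7.51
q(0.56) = -3.11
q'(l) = 5.94*l^2 + 7.34*l + 1.54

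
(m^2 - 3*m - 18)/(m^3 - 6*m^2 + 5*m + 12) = (m^2 - 3*m - 18)/(m^3 - 6*m^2 + 5*m + 12)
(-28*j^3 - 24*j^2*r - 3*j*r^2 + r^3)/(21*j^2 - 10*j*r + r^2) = (4*j^2 + 4*j*r + r^2)/(-3*j + r)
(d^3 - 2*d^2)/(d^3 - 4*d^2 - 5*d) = d*(2 - d)/(-d^2 + 4*d + 5)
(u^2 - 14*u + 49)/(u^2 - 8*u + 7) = (u - 7)/(u - 1)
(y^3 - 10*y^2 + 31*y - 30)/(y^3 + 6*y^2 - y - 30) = (y^2 - 8*y + 15)/(y^2 + 8*y + 15)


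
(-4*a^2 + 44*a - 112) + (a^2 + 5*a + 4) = -3*a^2 + 49*a - 108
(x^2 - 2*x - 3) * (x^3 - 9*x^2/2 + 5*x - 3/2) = x^5 - 13*x^4/2 + 11*x^3 + 2*x^2 - 12*x + 9/2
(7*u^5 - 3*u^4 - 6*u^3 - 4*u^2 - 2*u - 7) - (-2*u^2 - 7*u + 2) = 7*u^5 - 3*u^4 - 6*u^3 - 2*u^2 + 5*u - 9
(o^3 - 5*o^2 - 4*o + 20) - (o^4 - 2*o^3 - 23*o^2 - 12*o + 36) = -o^4 + 3*o^3 + 18*o^2 + 8*o - 16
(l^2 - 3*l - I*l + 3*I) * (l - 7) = l^3 - 10*l^2 - I*l^2 + 21*l + 10*I*l - 21*I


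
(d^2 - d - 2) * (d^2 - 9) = d^4 - d^3 - 11*d^2 + 9*d + 18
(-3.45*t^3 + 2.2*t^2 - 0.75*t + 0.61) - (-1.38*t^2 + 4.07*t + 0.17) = -3.45*t^3 + 3.58*t^2 - 4.82*t + 0.44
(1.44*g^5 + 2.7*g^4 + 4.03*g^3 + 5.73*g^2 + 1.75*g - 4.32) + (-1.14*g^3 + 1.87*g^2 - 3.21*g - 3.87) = 1.44*g^5 + 2.7*g^4 + 2.89*g^3 + 7.6*g^2 - 1.46*g - 8.19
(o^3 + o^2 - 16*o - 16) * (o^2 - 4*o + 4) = o^5 - 3*o^4 - 16*o^3 + 52*o^2 - 64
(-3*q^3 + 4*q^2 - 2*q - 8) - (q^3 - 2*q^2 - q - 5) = -4*q^3 + 6*q^2 - q - 3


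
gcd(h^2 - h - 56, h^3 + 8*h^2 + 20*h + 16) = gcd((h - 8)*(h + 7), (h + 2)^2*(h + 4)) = 1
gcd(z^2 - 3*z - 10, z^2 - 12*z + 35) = z - 5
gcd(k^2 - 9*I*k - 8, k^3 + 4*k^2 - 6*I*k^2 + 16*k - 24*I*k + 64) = k - 8*I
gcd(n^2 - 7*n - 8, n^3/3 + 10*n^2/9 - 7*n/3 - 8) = 1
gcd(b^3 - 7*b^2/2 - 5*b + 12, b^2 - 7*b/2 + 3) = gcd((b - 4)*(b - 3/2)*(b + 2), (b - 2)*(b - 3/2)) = b - 3/2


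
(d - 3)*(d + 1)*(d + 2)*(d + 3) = d^4 + 3*d^3 - 7*d^2 - 27*d - 18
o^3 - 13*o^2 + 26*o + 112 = (o - 8)*(o - 7)*(o + 2)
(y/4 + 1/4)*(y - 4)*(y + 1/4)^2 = y^4/4 - 5*y^3/8 - 87*y^2/64 - 35*y/64 - 1/16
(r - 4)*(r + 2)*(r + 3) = r^3 + r^2 - 14*r - 24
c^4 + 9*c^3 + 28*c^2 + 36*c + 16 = (c + 1)*(c + 2)^2*(c + 4)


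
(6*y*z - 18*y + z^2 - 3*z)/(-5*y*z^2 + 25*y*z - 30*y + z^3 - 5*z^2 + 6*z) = (-6*y - z)/(5*y*z - 10*y - z^2 + 2*z)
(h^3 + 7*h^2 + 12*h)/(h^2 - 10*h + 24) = h*(h^2 + 7*h + 12)/(h^2 - 10*h + 24)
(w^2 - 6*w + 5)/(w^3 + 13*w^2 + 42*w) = (w^2 - 6*w + 5)/(w*(w^2 + 13*w + 42))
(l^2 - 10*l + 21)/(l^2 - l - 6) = (l - 7)/(l + 2)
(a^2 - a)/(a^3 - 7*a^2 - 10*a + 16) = a/(a^2 - 6*a - 16)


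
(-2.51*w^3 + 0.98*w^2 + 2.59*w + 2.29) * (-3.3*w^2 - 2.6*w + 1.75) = 8.283*w^5 + 3.292*w^4 - 15.4875*w^3 - 12.576*w^2 - 1.4215*w + 4.0075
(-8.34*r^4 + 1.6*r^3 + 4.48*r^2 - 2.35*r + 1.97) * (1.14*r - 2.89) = -9.5076*r^5 + 25.9266*r^4 + 0.483199999999999*r^3 - 15.6262*r^2 + 9.0373*r - 5.6933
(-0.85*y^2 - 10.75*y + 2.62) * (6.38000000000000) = -5.423*y^2 - 68.585*y + 16.7156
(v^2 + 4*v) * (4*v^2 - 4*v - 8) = 4*v^4 + 12*v^3 - 24*v^2 - 32*v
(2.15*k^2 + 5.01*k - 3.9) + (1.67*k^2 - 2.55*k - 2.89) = 3.82*k^2 + 2.46*k - 6.79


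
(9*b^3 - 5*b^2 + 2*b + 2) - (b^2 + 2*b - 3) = 9*b^3 - 6*b^2 + 5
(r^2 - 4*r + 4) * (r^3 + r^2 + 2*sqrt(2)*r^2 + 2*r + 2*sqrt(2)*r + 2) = r^5 - 3*r^4 + 2*sqrt(2)*r^4 - 6*sqrt(2)*r^3 + 2*r^3 - 2*r^2 + 8*sqrt(2)*r + 8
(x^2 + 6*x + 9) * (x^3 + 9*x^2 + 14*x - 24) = x^5 + 15*x^4 + 77*x^3 + 141*x^2 - 18*x - 216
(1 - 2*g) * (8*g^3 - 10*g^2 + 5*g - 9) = -16*g^4 + 28*g^3 - 20*g^2 + 23*g - 9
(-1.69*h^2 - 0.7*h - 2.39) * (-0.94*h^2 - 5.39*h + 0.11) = 1.5886*h^4 + 9.7671*h^3 + 5.8337*h^2 + 12.8051*h - 0.2629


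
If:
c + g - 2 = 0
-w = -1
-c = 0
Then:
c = 0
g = 2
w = 1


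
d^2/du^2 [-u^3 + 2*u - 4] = -6*u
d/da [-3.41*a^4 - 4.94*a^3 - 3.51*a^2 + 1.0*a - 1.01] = -13.64*a^3 - 14.82*a^2 - 7.02*a + 1.0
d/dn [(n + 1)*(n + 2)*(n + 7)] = 3*n^2 + 20*n + 23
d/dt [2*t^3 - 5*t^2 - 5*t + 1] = 6*t^2 - 10*t - 5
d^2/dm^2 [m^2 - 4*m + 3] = 2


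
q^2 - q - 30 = (q - 6)*(q + 5)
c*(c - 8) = c^2 - 8*c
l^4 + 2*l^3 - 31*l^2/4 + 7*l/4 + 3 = (l - 3/2)*(l - 1)*(l + 1/2)*(l + 4)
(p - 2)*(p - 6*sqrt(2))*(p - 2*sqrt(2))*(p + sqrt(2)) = p^4 - 7*sqrt(2)*p^3 - 2*p^3 + 8*p^2 + 14*sqrt(2)*p^2 - 16*p + 24*sqrt(2)*p - 48*sqrt(2)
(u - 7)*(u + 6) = u^2 - u - 42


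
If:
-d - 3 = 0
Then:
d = -3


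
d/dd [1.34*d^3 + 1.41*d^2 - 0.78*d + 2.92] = 4.02*d^2 + 2.82*d - 0.78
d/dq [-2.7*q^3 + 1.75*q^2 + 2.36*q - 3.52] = -8.1*q^2 + 3.5*q + 2.36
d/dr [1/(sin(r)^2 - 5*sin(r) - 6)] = (5 - 2*sin(r))*cos(r)/((sin(r) - 6)^2*(sin(r) + 1)^2)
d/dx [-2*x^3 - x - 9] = -6*x^2 - 1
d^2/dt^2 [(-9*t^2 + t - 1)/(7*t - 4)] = -330/(343*t^3 - 588*t^2 + 336*t - 64)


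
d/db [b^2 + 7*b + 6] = 2*b + 7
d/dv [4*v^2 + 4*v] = 8*v + 4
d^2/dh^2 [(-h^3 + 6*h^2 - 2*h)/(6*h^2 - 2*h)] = -1/(27*h^3 - 27*h^2 + 9*h - 1)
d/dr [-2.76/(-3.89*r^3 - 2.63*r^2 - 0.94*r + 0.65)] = (-32.2092*r^2 - 14.5176*r - 2.5944)/(3.89*r^3 + 2.63*r^2 + 0.94*r - 0.65)^2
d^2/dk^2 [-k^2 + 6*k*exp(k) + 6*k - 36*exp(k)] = 6*k*exp(k) - 24*exp(k) - 2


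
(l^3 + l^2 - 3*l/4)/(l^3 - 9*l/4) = (2*l - 1)/(2*l - 3)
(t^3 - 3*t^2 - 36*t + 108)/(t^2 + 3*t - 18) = t - 6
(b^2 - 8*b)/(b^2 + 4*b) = (b - 8)/(b + 4)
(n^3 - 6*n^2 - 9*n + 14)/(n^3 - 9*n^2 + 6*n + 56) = (n - 1)/(n - 4)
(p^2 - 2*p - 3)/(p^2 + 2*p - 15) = (p + 1)/(p + 5)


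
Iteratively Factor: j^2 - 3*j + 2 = (j - 2)*(j - 1)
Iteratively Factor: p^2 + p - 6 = (p - 2)*(p + 3)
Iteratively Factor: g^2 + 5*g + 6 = (g + 2)*(g + 3)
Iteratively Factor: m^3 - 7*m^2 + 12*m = (m - 3)*(m^2 - 4*m) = m*(m - 3)*(m - 4)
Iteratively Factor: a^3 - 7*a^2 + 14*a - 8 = (a - 4)*(a^2 - 3*a + 2) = (a - 4)*(a - 1)*(a - 2)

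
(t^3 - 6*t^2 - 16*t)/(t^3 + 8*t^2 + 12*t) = (t - 8)/(t + 6)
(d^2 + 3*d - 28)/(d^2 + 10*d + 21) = (d - 4)/(d + 3)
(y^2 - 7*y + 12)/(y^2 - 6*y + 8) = (y - 3)/(y - 2)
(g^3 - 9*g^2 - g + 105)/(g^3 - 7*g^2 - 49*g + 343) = (g^2 - 2*g - 15)/(g^2 - 49)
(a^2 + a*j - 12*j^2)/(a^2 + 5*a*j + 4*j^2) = (a - 3*j)/(a + j)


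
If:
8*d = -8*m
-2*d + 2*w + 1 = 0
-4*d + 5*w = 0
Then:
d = 5/2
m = -5/2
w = 2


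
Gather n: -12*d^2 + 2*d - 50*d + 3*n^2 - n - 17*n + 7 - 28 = -12*d^2 - 48*d + 3*n^2 - 18*n - 21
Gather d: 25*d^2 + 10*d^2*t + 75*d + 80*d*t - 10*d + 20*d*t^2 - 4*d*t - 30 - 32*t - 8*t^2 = d^2*(10*t + 25) + d*(20*t^2 + 76*t + 65) - 8*t^2 - 32*t - 30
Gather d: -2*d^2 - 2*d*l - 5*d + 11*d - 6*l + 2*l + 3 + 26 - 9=-2*d^2 + d*(6 - 2*l) - 4*l + 20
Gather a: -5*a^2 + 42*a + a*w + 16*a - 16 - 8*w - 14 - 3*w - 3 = -5*a^2 + a*(w + 58) - 11*w - 33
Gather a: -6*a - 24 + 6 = -6*a - 18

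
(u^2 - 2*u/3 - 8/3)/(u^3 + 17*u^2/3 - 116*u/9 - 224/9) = 3*(u - 2)/(3*u^2 + 13*u - 56)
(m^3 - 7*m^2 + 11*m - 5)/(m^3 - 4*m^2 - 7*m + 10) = (m - 1)/(m + 2)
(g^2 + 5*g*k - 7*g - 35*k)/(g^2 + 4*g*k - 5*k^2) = (g - 7)/(g - k)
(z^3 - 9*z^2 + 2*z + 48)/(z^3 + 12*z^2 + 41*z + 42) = (z^2 - 11*z + 24)/(z^2 + 10*z + 21)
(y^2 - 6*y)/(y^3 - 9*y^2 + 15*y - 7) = y*(y - 6)/(y^3 - 9*y^2 + 15*y - 7)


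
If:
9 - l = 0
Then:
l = 9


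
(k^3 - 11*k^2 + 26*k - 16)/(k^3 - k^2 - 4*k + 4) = (k - 8)/(k + 2)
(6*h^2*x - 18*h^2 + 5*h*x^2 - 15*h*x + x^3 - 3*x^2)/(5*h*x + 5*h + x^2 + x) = (6*h^2*x - 18*h^2 + 5*h*x^2 - 15*h*x + x^3 - 3*x^2)/(5*h*x + 5*h + x^2 + x)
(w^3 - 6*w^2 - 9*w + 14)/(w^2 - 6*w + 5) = (w^2 - 5*w - 14)/(w - 5)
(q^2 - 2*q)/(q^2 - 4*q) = (q - 2)/(q - 4)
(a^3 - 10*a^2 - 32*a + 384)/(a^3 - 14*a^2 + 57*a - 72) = (a^2 - 2*a - 48)/(a^2 - 6*a + 9)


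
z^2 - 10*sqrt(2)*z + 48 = (z - 6*sqrt(2))*(z - 4*sqrt(2))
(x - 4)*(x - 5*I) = x^2 - 4*x - 5*I*x + 20*I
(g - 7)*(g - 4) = g^2 - 11*g + 28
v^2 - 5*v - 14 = (v - 7)*(v + 2)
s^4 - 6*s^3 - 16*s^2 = s^2*(s - 8)*(s + 2)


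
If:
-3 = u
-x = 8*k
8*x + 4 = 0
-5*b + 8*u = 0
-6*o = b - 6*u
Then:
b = -24/5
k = 1/16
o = -11/5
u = -3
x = -1/2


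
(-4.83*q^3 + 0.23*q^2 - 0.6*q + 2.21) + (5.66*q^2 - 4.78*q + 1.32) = -4.83*q^3 + 5.89*q^2 - 5.38*q + 3.53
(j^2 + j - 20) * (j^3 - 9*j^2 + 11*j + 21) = j^5 - 8*j^4 - 18*j^3 + 212*j^2 - 199*j - 420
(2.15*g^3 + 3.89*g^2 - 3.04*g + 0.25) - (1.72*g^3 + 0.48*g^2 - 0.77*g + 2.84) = 0.43*g^3 + 3.41*g^2 - 2.27*g - 2.59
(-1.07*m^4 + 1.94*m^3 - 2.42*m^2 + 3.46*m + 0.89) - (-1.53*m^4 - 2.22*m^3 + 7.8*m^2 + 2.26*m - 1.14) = 0.46*m^4 + 4.16*m^3 - 10.22*m^2 + 1.2*m + 2.03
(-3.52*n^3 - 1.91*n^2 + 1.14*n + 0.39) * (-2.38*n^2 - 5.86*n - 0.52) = 8.3776*n^5 + 25.173*n^4 + 10.3098*n^3 - 6.6154*n^2 - 2.8782*n - 0.2028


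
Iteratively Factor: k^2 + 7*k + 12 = (k + 3)*(k + 4)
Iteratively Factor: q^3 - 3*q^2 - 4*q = (q + 1)*(q^2 - 4*q) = q*(q + 1)*(q - 4)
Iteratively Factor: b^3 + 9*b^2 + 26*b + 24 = (b + 3)*(b^2 + 6*b + 8) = (b + 2)*(b + 3)*(b + 4)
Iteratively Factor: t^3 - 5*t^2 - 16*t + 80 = (t - 4)*(t^2 - t - 20) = (t - 5)*(t - 4)*(t + 4)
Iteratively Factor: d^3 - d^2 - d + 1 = (d - 1)*(d^2 - 1) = (d - 1)*(d + 1)*(d - 1)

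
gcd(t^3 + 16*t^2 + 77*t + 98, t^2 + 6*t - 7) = t + 7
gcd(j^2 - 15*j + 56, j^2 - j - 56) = j - 8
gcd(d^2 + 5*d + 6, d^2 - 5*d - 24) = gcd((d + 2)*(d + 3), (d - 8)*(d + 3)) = d + 3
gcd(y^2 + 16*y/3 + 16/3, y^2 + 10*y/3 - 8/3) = y + 4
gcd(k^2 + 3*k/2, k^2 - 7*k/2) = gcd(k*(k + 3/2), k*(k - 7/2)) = k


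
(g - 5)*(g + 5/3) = g^2 - 10*g/3 - 25/3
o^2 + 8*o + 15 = (o + 3)*(o + 5)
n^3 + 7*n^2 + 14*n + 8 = (n + 1)*(n + 2)*(n + 4)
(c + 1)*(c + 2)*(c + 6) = c^3 + 9*c^2 + 20*c + 12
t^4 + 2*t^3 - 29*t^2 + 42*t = t*(t - 3)*(t - 2)*(t + 7)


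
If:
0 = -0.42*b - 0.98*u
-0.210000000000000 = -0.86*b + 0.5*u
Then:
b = 0.20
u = -0.08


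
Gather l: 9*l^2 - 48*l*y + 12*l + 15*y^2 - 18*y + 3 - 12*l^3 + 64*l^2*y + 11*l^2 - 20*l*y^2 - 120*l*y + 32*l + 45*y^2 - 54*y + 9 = -12*l^3 + l^2*(64*y + 20) + l*(-20*y^2 - 168*y + 44) + 60*y^2 - 72*y + 12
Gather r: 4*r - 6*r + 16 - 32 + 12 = -2*r - 4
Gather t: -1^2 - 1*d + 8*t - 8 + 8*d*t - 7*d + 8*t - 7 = -8*d + t*(8*d + 16) - 16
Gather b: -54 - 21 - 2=-77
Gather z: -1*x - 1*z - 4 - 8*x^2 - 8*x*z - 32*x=-8*x^2 - 33*x + z*(-8*x - 1) - 4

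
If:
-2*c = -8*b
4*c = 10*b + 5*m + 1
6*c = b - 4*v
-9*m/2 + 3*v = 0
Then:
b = 6/151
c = 24/151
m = -23/151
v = -69/302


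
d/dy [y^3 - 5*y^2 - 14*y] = 3*y^2 - 10*y - 14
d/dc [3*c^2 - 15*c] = 6*c - 15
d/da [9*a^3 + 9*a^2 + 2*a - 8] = 27*a^2 + 18*a + 2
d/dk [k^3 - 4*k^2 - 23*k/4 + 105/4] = 3*k^2 - 8*k - 23/4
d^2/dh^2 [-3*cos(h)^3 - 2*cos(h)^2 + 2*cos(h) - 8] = cos(h)/4 + 4*cos(2*h) + 27*cos(3*h)/4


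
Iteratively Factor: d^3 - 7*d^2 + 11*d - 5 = (d - 1)*(d^2 - 6*d + 5) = (d - 1)^2*(d - 5)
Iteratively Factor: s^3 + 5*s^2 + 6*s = (s)*(s^2 + 5*s + 6) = s*(s + 3)*(s + 2)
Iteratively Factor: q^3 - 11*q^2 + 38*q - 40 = (q - 2)*(q^2 - 9*q + 20) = (q - 4)*(q - 2)*(q - 5)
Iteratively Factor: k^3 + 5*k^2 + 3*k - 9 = (k + 3)*(k^2 + 2*k - 3) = (k + 3)^2*(k - 1)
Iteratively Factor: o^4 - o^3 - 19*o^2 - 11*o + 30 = (o + 3)*(o^3 - 4*o^2 - 7*o + 10) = (o - 5)*(o + 3)*(o^2 + o - 2) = (o - 5)*(o - 1)*(o + 3)*(o + 2)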